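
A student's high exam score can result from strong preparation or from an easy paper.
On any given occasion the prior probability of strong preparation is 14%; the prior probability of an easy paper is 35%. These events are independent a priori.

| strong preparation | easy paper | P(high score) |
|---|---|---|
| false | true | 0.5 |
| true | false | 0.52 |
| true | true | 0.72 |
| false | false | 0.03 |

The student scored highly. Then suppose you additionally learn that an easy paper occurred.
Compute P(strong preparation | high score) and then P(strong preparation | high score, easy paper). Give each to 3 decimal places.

By total probability over the 4 (strong preparation, easy paper) configurations:
  P(high score) = 0.03×0.86×0.65 + 0.5×0.86×0.35 + 0.52×0.14×0.65 + 0.72×0.14×0.35
        = 0.016770 + 0.150500 + 0.047320 + 0.035280 = 0.249870
The terms with strong preparation present sum to 0.082600, so
  P(strong preparation | high score) = 0.082600 / 0.249870 ≈ 0.331

Now also conditioning on easy paper=true:
By total probability over both values of strong preparation:
  P(high score | easy paper) = 0.5*0.86 + 0.72*0.14
        = 0.430000 + 0.100800 = 0.530800
The terms with strong preparation present sum to 0.100800, so
  P(strong preparation | high score, easy paper) = 0.100800 / 0.530800 ≈ 0.190

P(strong preparation | high score) ≈ 0.331; P(strong preparation | high score, easy paper) ≈ 0.190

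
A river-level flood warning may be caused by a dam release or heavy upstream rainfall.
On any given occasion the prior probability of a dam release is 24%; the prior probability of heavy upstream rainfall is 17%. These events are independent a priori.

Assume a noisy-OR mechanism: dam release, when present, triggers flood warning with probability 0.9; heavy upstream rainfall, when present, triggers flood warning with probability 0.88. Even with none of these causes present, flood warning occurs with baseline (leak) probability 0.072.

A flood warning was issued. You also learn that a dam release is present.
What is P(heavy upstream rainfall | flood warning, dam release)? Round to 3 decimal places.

P(heavy upstream rainfall | flood warning, dam release) ≈ 0.183

Under noisy-OR, P(flood warning | causes) = 1 − (1−0.072)·∏(1−qᵢ) over the active causes.
Enumerate both values of heavy upstream rainfall and weight by the priors:
  P(flood warning | dam release) = 0.9072×0.83 + 0.988864×0.17
        = 0.752976 + 0.168107 = 0.921083
The terms with heavy upstream rainfall present sum to 0.168107, so
  P(heavy upstream rainfall | flood warning, dam release) = 0.168107 / 0.921083 ≈ 0.183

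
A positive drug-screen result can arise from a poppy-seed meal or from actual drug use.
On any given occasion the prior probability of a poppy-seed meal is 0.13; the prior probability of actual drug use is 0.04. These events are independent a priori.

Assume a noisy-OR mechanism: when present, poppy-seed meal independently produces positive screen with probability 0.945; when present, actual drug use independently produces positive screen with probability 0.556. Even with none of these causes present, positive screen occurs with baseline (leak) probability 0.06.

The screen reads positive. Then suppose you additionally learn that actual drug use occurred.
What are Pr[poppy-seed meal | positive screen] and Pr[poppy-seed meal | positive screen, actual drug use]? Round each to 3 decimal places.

Pr[poppy-seed meal | positive screen] ≈ 0.637; Pr[poppy-seed meal | positive screen, actual drug use] ≈ 0.200

Under noisy-OR, P(positive screen | causes) = 1 − (1−0.06)·∏(1−qᵢ) over the active causes.
P(positive screen) = 0.06×0.87×0.96 + 0.58264×0.87×0.04 + 0.9483×0.13×0.96 + 0.977045×0.13×0.04 = 0.050112 + 0.020276 + 0.118348 + 0.005081 = 0.193817
The poppy-seed meal-present share is 0.118348 + 0.005081 = 0.123429.
P(poppy-seed meal | positive screen) = 0.123429 / 0.193817 ≈ 0.637

Now condition on the additional information:
P(positive screen | actual drug use) = 0.58264·0.87 + 0.977045·0.13 = 0.506897 + 0.127016 = 0.633913
Restricting to configurations with poppy-seed meal present: 0.977045·0.13 = 0.127016.
P(poppy-seed meal | positive screen, actual drug use) = 0.127016 / 0.633913 ≈ 0.200
This is intercausal reasoning (explaining away): once actual drug use accounts for the positive screen, poppy-seed meal becomes less likely.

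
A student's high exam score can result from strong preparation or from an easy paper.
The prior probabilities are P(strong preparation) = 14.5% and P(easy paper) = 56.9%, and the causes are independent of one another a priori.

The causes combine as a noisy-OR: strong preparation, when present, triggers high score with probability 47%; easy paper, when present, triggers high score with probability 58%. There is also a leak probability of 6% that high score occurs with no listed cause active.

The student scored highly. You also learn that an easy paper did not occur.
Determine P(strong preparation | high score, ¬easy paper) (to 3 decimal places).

Under noisy-OR, P(high score | causes) = 1 − (1−0.06)·∏(1−qᵢ) over the active causes.
Numerator (weight on configurations with strong preparation): 0.5018·0.145 = 0.072761
The normalizing constant is 0.06·0.855 + 0.5018·0.145 = 0.124061
Posterior = 0.072761 / 0.124061 ≈ 0.586

P(strong preparation | high score, ¬easy paper) ≈ 0.586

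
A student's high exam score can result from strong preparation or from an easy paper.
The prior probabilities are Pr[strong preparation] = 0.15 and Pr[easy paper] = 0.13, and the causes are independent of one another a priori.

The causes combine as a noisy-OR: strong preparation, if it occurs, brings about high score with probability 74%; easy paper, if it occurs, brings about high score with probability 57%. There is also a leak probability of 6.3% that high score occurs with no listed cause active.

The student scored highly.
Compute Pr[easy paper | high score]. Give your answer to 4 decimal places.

Pr[easy paper | high score] ≈ 0.3648

Under noisy-OR, P(high score | causes) = 1 − (1−0.063)·∏(1−qᵢ) over the active causes.
Enumerate the 4 (strong preparation, easy paper) configurations and weight by the priors:
  P(high score) = 0.063×0.85×0.87 + 0.59709×0.85×0.13 + 0.75638×0.15×0.87 + 0.895243×0.15×0.13
        = 0.046588 + 0.065978 + 0.098708 + 0.017457 = 0.228731
The terms with easy paper present sum to 0.083435, so
  P(easy paper | high score) = 0.083435 / 0.228731 ≈ 0.3648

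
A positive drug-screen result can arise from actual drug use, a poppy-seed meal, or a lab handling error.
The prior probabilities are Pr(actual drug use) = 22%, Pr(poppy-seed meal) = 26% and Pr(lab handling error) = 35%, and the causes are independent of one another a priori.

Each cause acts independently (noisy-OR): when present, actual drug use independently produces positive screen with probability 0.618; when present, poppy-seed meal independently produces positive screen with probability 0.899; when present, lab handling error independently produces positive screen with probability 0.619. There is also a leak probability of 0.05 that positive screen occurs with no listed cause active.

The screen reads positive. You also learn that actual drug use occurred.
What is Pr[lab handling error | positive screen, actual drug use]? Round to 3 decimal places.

Pr[lab handling error | positive screen, actual drug use] ≈ 0.400

Under noisy-OR, P(positive screen | causes) = 1 − (1−0.05)·∏(1−qᵢ) over the active causes.
P(positive screen | actual drug use) = 0.6371×0.74×0.65 + 0.861735×0.74×0.35 + 0.963347×0.26×0.65 + 0.986035×0.26×0.35 = 0.306445 + 0.223189 + 0.162806 + 0.089729 = 0.782169
Of this, 0.312918 comes from 0.223189 + 0.089729 (the lab handling error=true cases).
Hence the posterior is 0.312918/0.782169 ≈ 0.400.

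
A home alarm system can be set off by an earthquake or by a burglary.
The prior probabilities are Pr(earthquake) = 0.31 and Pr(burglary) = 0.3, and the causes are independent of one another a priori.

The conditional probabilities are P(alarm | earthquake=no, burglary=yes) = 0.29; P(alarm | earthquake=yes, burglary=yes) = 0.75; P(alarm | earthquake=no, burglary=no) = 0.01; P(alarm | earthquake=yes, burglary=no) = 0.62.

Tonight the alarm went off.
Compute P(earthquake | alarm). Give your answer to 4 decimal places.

P(earthquake | alarm) ≈ 0.7590

Enumerate the 4 (earthquake, burglary) configurations and weight by the priors:
  P(alarm) = 0.01·0.69·0.7 + 0.29·0.69·0.3 + 0.62·0.31·0.7 + 0.75·0.31·0.3
        = 0.004830 + 0.060030 + 0.134540 + 0.069750 = 0.269150
Configurations with earthquake contribute 0.204290, so
  P(earthquake | alarm) = 0.204290 / 0.269150 ≈ 0.7590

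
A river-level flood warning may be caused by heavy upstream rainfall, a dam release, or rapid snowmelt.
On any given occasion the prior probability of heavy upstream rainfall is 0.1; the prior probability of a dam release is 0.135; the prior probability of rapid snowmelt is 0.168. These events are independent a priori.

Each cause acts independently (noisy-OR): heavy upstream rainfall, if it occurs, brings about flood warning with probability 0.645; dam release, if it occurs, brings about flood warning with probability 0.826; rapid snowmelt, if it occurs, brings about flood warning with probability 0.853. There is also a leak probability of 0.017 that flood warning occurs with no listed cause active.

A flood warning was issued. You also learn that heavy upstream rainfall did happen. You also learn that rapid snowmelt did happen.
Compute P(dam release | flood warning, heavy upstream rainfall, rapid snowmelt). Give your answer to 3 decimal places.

Under noisy-OR, P(flood warning | causes) = 1 − (1−0.017)·∏(1−qᵢ) over the active causes.
Sum P(flood warning|·) weighted by the priors over both values of dam release:
  P(flood warning | heavy upstream rainfall, rapid snowmelt) = 0.948702*0.865 + 0.991074*0.135
        = 0.820627 + 0.133795 = 0.954422
Keeping only the dam release-present terms gives 0.133795, so
  P(dam release | flood warning, heavy upstream rainfall, rapid snowmelt) = 0.133795 / 0.954422 ≈ 0.140

P(dam release | flood warning, heavy upstream rainfall, rapid snowmelt) ≈ 0.140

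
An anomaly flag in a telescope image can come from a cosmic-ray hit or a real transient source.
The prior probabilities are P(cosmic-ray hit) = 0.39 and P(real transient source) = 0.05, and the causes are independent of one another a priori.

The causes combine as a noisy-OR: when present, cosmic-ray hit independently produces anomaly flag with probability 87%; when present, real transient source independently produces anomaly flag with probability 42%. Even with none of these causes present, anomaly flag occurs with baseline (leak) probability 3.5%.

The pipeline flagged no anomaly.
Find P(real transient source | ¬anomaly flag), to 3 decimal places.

Under noisy-OR, P(anomaly flag | causes) = 1 − (1−0.035)·∏(1−qᵢ) over the active causes.
P(¬anomaly flag) = 0.965*0.61*0.95 + 0.5597*0.61*0.05 + 0.12545*0.39*0.95 + 0.072761*0.39*0.05 = 0.559218 + 0.017071 + 0.046479 + 0.001419 = 0.624187
The real transient source-present share is 0.017071 + 0.001419 = 0.018490.
P(real transient source | ¬anomaly flag) = 0.018490 / 0.624187 ≈ 0.030

P(real transient source | ¬anomaly flag) ≈ 0.030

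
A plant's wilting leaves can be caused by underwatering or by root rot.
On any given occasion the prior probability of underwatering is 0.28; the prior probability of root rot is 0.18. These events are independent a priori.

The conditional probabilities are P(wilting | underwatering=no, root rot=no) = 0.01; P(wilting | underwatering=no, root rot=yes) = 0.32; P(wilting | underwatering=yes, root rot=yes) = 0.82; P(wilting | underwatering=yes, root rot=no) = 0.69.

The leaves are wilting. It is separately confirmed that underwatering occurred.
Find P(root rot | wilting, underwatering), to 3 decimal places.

P(root rot | wilting, underwatering) ≈ 0.207

For the numerator, keep only root rot=true terms: 0.82·0.18 = 0.147600
The normalizing constant is 0.69·0.82 + 0.82·0.18 = 0.713400
Posterior = 0.147600 / 0.713400 ≈ 0.207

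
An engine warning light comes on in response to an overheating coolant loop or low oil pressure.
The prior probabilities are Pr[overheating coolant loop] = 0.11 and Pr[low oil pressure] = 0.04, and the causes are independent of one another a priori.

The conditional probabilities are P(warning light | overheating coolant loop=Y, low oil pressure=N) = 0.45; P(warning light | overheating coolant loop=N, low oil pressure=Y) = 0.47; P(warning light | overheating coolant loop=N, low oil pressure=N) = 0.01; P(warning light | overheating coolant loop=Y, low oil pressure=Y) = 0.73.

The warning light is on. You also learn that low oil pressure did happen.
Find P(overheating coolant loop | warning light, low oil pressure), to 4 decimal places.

Numerator (weight on configurations with overheating coolant loop): 0.73·0.11 = 0.080300
Denominator P(warning light | low oil pressure): 0.47·0.89 + 0.73·0.11 = 0.498600
Posterior = 0.080300 / 0.498600 ≈ 0.1611

P(overheating coolant loop | warning light, low oil pressure) ≈ 0.1611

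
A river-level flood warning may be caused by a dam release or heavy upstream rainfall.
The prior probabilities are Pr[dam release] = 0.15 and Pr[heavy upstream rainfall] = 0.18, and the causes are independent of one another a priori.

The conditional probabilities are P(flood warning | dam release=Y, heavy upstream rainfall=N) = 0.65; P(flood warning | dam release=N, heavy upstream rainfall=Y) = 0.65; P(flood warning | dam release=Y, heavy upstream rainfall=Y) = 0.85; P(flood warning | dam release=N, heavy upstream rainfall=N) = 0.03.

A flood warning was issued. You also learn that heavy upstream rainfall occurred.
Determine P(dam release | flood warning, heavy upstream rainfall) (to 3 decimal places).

P(dam release | flood warning, heavy upstream rainfall) ≈ 0.188

Numerator (weight on configurations with dam release): 0.85*0.15 = 0.127500
The normalizing constant is 0.65*0.85 + 0.85*0.15 = 0.680000
Posterior = 0.127500 / 0.680000 ≈ 0.188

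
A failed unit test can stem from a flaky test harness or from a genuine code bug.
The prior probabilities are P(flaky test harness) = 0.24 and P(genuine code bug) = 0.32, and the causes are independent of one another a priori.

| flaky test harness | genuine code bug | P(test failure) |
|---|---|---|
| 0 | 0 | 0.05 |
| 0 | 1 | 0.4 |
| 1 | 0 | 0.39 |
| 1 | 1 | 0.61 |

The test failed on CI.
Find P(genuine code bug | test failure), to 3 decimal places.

For the numerator, keep only genuine code bug=true terms: 0.097280 + 0.046848 = 0.144128
Normalizer over all consistent configurations: 0.05·0.76·0.68 + 0.4·0.76·0.32 + 0.39·0.24·0.68 + 0.61·0.24·0.32 = 0.233616
P(genuine code bug | test failure) = 0.144128/0.233616 ≈ 0.617

P(genuine code bug | test failure) ≈ 0.617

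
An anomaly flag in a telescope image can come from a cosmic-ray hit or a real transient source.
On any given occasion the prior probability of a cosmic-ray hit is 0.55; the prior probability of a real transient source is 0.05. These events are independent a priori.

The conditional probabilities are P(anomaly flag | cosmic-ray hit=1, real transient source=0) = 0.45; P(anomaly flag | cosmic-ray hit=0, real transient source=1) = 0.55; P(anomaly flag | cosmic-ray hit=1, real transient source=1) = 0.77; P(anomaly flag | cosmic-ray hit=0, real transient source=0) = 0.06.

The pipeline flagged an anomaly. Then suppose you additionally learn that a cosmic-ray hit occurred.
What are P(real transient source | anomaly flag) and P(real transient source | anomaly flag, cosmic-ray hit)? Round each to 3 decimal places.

For the numerator, keep only real transient source=true terms: 0.012375 + 0.021175 = 0.033550
Normalizer over all consistent configurations: 0.06×0.45×0.95 + 0.55×0.45×0.05 + 0.45×0.55×0.95 + 0.77×0.55×0.05 = 0.294325
P(real transient source | anomaly flag) = 0.033550/0.294325 ≈ 0.114

With the extra evidence:
By total probability over both values of real transient source:
  P(anomaly flag | cosmic-ray hit) = 0.45·0.95 + 0.77·0.05
        = 0.427500 + 0.038500 = 0.466000
Configurations with real transient source contribute 0.038500, so
  P(real transient source | anomaly flag, cosmic-ray hit) = 0.038500 / 0.466000 ≈ 0.083
— cosmic-ray hit explains away the evidence for real transient source.

P(real transient source | anomaly flag) ≈ 0.114; P(real transient source | anomaly flag, cosmic-ray hit) ≈ 0.083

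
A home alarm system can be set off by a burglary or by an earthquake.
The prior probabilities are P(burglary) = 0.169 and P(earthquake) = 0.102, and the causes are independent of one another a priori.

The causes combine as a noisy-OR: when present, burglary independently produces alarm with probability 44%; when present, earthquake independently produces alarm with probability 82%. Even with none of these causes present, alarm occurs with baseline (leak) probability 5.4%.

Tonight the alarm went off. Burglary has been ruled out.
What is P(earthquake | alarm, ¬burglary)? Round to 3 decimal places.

Under noisy-OR, P(alarm | causes) = 1 − (1−0.054)·∏(1−qᵢ) over the active causes.
By total probability over both values of earthquake:
  P(alarm | ¬burglary) = 0.054*0.898 + 0.82972*0.102
        = 0.048492 + 0.084631 = 0.133123
The terms with earthquake present sum to 0.084631, so
  P(earthquake | alarm, ¬burglary) = 0.084631 / 0.133123 ≈ 0.636

P(earthquake | alarm, ¬burglary) ≈ 0.636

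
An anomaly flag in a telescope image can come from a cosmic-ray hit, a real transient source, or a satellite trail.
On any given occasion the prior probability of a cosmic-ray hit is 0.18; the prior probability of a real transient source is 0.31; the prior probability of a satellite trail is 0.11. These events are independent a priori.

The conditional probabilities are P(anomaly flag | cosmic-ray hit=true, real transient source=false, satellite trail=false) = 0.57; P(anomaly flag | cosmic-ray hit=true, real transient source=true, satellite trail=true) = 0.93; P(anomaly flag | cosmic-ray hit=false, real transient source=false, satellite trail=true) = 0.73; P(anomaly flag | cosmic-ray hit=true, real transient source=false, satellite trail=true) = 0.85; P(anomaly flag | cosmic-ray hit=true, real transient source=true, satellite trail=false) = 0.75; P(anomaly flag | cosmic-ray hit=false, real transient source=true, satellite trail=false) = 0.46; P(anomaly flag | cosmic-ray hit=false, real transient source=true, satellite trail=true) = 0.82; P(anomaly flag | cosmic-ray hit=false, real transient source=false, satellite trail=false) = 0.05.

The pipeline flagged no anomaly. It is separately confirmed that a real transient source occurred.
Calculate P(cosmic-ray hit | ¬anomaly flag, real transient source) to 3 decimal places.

P(¬anomaly flag | real transient source) = 0.54·0.82·0.89 + 0.18·0.82·0.11 + 0.25·0.18·0.89 + 0.07·0.18·0.11 = 0.394092 + 0.016236 + 0.040050 + 0.001386 = 0.451764
Restricting to configurations with cosmic-ray hit present: 0.040050 + 0.001386 = 0.041436.
So P(cosmic-ray hit | ¬anomaly flag, real transient source) = 0.041436/0.451764 ≈ 0.092.

P(cosmic-ray hit | ¬anomaly flag, real transient source) ≈ 0.092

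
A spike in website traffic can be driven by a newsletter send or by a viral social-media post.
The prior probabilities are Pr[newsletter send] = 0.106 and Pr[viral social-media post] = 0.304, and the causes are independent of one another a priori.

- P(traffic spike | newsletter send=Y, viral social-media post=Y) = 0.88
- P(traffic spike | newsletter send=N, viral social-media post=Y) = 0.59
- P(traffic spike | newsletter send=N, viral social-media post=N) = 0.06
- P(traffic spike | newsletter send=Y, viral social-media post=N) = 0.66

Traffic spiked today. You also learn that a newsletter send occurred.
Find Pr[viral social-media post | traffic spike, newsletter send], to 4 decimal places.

Pr[viral social-media post | traffic spike, newsletter send] ≈ 0.3680

For the numerator, keep only viral social-media post=true terms: 0.88·0.304 = 0.267520
Denominator P(traffic spike | newsletter send): 0.66·0.696 + 0.88·0.304 = 0.726880
P(viral social-media post | traffic spike, newsletter send) = 0.267520/0.726880 ≈ 0.3680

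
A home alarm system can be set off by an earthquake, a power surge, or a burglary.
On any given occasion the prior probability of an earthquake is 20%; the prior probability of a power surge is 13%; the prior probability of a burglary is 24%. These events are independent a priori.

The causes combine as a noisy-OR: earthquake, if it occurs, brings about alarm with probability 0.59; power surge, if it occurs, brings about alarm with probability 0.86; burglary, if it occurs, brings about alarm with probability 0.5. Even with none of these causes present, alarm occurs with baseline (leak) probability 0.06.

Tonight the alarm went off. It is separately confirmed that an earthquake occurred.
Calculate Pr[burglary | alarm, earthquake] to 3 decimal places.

Pr[burglary | alarm, earthquake] ≈ 0.285

Under noisy-OR, P(alarm | causes) = 1 − (1−0.06)·∏(1−qᵢ) over the active causes.
For the numerator, keep only burglary=true terms: 0.168564 + 0.030358 = 0.198922
Normalizer over all consistent configurations: 0.6146*0.87*0.76 + 0.8073*0.87*0.24 + 0.946044*0.13*0.76 + 0.973022*0.13*0.24 = 0.698765
P(burglary | alarm, earthquake) = 0.198922/0.698765 ≈ 0.285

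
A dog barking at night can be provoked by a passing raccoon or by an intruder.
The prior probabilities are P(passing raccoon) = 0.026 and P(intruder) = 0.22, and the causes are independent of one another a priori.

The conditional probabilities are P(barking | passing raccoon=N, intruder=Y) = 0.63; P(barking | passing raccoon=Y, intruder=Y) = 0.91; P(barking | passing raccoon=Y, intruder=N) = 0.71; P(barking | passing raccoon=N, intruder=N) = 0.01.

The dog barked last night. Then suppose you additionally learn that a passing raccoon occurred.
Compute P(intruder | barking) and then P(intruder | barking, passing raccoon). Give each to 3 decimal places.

P(intruder | barking) ≈ 0.864; P(intruder | barking, passing raccoon) ≈ 0.266

Sum P(barking|·) weighted by the priors over the 4 (passing raccoon, intruder) configurations:
  P(barking) = 0.01*0.974*0.78 + 0.63*0.974*0.22 + 0.71*0.026*0.78 + 0.91*0.026*0.22
        = 0.007597 + 0.134996 + 0.014399 + 0.005205 = 0.162197
The terms with intruder present sum to 0.140201, so
  P(intruder | barking) = 0.140201 / 0.162197 ≈ 0.864

Now condition on the additional information:
Numerator (weight on configurations with intruder): 0.91*0.22 = 0.200200
The normalizing constant is 0.71*0.78 + 0.91*0.22 = 0.754000
P(intruder | barking, passing raccoon) = 0.200200/0.754000 ≈ 0.266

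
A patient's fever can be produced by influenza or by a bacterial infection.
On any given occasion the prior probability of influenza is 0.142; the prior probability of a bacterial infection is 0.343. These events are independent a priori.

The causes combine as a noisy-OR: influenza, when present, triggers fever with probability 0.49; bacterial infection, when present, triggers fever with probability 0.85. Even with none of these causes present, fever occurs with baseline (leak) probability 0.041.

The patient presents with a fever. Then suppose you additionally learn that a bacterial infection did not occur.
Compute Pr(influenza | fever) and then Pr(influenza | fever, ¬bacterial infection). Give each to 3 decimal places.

Pr(influenza | fever) ≈ 0.252; Pr(influenza | fever, ¬bacterial infection) ≈ 0.673

Under noisy-OR, P(fever | causes) = 1 − (1−0.041)·∏(1−qᵢ) over the active causes.
Weight on influenza=true, given the evidence: 0.047665 + 0.045133 = 0.092798
Denominator P(fever): 0.041*0.858*0.657 + 0.85615*0.858*0.343 + 0.51091*0.142*0.657 + 0.926636*0.142*0.343 = 0.367870
P(influenza | fever) = 0.092798/0.367870 ≈ 0.252

Now condition on the additional information:
Enumerate both values of influenza and weight by the priors:
  P(fever | ¬bacterial infection) = 0.041·0.858 + 0.51091·0.142
        = 0.035178 + 0.072549 = 0.107727
Keeping only the influenza-present terms gives 0.072549, so
  P(influenza | fever, ¬bacterial infection) = 0.072549 / 0.107727 ≈ 0.673
Ruling out bacterial infection raises the posterior on influenza — the flip side of explaining away.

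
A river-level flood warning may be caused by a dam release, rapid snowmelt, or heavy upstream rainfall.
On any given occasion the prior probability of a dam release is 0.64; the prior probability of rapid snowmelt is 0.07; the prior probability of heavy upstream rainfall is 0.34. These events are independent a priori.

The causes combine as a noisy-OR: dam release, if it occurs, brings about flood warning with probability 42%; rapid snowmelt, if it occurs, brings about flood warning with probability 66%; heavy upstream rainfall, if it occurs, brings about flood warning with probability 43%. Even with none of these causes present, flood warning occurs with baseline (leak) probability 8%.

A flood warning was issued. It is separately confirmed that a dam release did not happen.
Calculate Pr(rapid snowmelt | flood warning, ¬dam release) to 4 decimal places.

Pr(rapid snowmelt | flood warning, ¬dam release) ≈ 0.2046

Under noisy-OR, P(flood warning | causes) = 1 − (1−0.08)·∏(1−qᵢ) over the active causes.
Numerator (weight on configurations with rapid snowmelt): 0.031749 + 0.019557 = 0.051306
The normalizing constant is 0.08*0.93*0.66 + 0.4756*0.93*0.34 + 0.6872*0.07*0.66 + 0.821704*0.07*0.34 = 0.250795
Posterior = 0.051306 / 0.250795 ≈ 0.2046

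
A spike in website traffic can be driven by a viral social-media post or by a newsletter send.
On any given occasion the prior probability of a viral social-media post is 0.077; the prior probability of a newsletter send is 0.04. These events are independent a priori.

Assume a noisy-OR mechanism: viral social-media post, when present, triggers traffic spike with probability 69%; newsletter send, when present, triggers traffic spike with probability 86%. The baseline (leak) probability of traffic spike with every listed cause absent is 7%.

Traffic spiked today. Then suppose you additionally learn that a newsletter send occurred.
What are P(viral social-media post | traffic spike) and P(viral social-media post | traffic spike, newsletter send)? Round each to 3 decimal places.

P(viral social-media post | traffic spike) ≈ 0.371; P(viral social-media post | traffic spike, newsletter send) ≈ 0.084

Under noisy-OR, P(traffic spike | causes) = 1 − (1−0.07)·∏(1−qᵢ) over the active causes.
Numerator (weight on configurations with viral social-media post): 0.052609 + 0.002956 = 0.055565
Normalizer over all consistent configurations: 0.07·0.923·0.96 + 0.8698·0.923·0.04 + 0.7117·0.077·0.96 + 0.959638·0.077·0.04 = 0.149704
Posterior = 0.055565 / 0.149704 ≈ 0.371

Now also conditioning on newsletter send=true:
P(traffic spike | newsletter send) = 0.8698·0.923 + 0.959638·0.077 = 0.802825 + 0.073892 = 0.876717
Of this, 0.073892 comes from 0.959638·0.077 (the viral social-media post=true cases).
P(viral social-media post | traffic spike, newsletter send) = 0.073892 / 0.876717 ≈ 0.084
— newsletter send explains away the evidence for viral social-media post.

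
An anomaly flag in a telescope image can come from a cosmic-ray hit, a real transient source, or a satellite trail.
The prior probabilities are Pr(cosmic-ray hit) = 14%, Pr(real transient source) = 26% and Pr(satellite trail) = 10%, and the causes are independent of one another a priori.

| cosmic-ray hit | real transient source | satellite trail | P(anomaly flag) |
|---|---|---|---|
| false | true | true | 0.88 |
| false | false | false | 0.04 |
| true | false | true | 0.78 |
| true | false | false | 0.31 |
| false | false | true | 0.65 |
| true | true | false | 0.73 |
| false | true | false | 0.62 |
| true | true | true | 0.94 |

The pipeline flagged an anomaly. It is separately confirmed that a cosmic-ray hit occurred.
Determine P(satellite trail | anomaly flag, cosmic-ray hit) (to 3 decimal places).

P(satellite trail | anomaly flag, cosmic-ray hit) ≈ 0.179

P(anomaly flag | cosmic-ray hit) = 0.31·0.74·0.9 + 0.78·0.74·0.1 + 0.73·0.26·0.9 + 0.94·0.26·0.1 = 0.206460 + 0.057720 + 0.170820 + 0.024440 = 0.459440
Of this, 0.082160 comes from 0.057720 + 0.024440 (the satellite trail=true cases).
Hence the posterior is 0.082160/0.459440 ≈ 0.179.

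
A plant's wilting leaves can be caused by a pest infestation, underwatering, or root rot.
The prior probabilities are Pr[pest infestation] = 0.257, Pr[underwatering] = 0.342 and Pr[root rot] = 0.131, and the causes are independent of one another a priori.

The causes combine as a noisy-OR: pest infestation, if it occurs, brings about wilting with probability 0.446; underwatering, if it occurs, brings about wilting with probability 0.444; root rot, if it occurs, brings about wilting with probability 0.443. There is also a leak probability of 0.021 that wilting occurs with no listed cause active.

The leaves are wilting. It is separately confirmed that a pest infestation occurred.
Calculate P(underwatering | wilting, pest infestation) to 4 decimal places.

Under noisy-OR, P(wilting | causes) = 1 − (1−0.021)·∏(1−qᵢ) over the active causes.
P(wilting | pest infestation) = 0.457634*0.658*0.869 + 0.697902*0.658*0.131 + 0.698445*0.342*0.869 + 0.832034*0.342*0.131 = 0.261676 + 0.060158 + 0.207576 + 0.037277 = 0.566687
Of this, 0.244853 comes from 0.207576 + 0.037277 (the underwatering=true cases).
So P(underwatering | wilting, pest infestation) = 0.244853/0.566687 ≈ 0.4321.

P(underwatering | wilting, pest infestation) ≈ 0.4321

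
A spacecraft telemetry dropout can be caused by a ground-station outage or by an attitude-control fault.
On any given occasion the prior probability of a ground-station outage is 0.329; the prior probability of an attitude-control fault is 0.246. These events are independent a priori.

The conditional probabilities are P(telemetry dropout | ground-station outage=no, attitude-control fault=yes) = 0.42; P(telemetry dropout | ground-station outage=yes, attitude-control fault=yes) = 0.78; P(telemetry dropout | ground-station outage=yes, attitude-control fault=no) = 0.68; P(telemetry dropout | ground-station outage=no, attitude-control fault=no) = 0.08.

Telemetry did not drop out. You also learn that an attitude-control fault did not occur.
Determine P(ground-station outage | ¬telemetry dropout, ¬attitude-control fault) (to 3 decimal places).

P(¬telemetry dropout | ¬attitude-control fault) = 0.92×0.671 + 0.32×0.329 = 0.617320 + 0.105280 = 0.722600
Of this, 0.105280 comes from 0.32×0.329 (the ground-station outage=true cases).
P(ground-station outage | ¬telemetry dropout, ¬attitude-control fault) = 0.105280 / 0.722600 ≈ 0.146

P(ground-station outage | ¬telemetry dropout, ¬attitude-control fault) ≈ 0.146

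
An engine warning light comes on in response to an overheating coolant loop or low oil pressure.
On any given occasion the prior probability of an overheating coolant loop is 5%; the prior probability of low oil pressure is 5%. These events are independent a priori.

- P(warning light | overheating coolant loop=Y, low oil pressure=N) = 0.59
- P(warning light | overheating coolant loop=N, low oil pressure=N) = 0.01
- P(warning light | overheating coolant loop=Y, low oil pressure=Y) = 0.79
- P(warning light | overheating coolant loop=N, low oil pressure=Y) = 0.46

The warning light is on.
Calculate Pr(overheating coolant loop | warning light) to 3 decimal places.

Pr(overheating coolant loop | warning light) ≈ 0.493

Weight on overheating coolant loop=true, given the evidence: 0.028025 + 0.001975 = 0.030000
Denominator P(warning light): 0.01*0.95*0.95 + 0.46*0.95*0.05 + 0.59*0.05*0.95 + 0.79*0.05*0.05 = 0.060875
Posterior = 0.030000 / 0.060875 ≈ 0.493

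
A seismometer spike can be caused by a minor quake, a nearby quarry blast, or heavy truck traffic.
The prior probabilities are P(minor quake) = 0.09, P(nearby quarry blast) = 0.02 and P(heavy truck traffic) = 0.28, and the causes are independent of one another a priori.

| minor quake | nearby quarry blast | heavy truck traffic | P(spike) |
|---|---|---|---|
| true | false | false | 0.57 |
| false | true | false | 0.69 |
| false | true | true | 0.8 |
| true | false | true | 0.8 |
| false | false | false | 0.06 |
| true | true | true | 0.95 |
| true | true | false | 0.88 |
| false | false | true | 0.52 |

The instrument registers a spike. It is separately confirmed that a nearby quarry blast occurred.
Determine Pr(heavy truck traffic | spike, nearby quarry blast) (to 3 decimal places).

Pr(heavy truck traffic | spike, nearby quarry blast) ≈ 0.309

P(spike | nearby quarry blast) = 0.69*0.91*0.72 + 0.8*0.91*0.28 + 0.88*0.09*0.72 + 0.95*0.09*0.28 = 0.452088 + 0.203840 + 0.057024 + 0.023940 = 0.736892
Restricting to configurations with heavy truck traffic present: 0.203840 + 0.023940 = 0.227780.
P(heavy truck traffic | spike, nearby quarry blast) = 0.227780 / 0.736892 ≈ 0.309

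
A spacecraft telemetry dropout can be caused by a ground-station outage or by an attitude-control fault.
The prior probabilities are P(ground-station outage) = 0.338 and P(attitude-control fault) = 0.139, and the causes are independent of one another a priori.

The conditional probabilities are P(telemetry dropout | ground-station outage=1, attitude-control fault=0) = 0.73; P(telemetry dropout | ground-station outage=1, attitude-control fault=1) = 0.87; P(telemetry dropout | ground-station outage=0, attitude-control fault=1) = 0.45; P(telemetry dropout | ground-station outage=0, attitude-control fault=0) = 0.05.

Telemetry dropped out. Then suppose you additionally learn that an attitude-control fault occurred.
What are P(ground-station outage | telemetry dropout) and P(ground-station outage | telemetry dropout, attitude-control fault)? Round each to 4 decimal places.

P(ground-station outage | telemetry dropout) ≈ 0.7837; P(ground-station outage | telemetry dropout, attitude-control fault) ≈ 0.4968

For the numerator, keep only ground-station outage=true terms: 0.212443 + 0.040874 = 0.253317
Normalizer over all consistent configurations: 0.05·0.662·0.861 + 0.45·0.662·0.139 + 0.73·0.338·0.861 + 0.87·0.338·0.139 = 0.323224
Posterior = 0.253317 / 0.323224 ≈ 0.7837

With the extra evidence:
P(telemetry dropout | attitude-control fault) = 0.45×0.662 + 0.87×0.338 = 0.297900 + 0.294060 = 0.591960
The ground-station outage-present share is 0.87×0.338 = 0.294060.
Hence the posterior is 0.294060/0.591960 ≈ 0.4968.
Conditioning on attitude-control fault lowers the posterior on ground-station outage: the classic explaining-away effect in a common-effect structure.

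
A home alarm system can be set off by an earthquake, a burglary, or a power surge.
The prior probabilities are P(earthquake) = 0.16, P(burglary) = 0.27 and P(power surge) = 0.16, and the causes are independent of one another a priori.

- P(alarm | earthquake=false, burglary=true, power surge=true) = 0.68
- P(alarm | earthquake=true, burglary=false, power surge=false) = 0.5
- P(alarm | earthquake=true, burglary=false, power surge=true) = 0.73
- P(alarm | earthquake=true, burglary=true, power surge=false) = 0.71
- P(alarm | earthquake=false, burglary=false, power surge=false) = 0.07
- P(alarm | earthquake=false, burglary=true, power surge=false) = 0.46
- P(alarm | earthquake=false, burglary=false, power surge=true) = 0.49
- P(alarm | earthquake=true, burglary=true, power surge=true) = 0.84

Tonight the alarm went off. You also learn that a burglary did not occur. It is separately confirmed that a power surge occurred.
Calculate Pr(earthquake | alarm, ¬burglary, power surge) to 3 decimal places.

Pr(earthquake | alarm, ¬burglary, power surge) ≈ 0.221

By total probability over both values of earthquake:
  P(alarm | ¬burglary, power surge) = 0.49×0.84 + 0.73×0.16
        = 0.411600 + 0.116800 = 0.528400
The terms with earthquake present sum to 0.116800, so
  P(earthquake | alarm, ¬burglary, power surge) = 0.116800 / 0.528400 ≈ 0.221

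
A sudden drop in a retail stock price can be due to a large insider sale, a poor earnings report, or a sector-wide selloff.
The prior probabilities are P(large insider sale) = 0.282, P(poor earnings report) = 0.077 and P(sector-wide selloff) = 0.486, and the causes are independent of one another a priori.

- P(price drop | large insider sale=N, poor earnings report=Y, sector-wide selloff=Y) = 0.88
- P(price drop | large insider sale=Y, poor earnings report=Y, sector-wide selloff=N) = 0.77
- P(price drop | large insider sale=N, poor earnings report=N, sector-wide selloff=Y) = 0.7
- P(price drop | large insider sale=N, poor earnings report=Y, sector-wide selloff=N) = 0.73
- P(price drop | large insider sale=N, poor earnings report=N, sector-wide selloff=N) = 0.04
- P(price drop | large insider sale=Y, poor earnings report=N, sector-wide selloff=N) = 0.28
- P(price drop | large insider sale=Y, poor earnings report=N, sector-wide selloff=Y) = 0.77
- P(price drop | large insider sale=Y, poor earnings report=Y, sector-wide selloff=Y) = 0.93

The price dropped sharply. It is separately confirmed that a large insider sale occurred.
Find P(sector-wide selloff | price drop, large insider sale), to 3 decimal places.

By total probability over the 4 (poor earnings report, sector-wide selloff) configurations:
  P(price drop | large insider sale) = 0.28×0.923×0.514 + 0.77×0.923×0.486 + 0.77×0.077×0.514 + 0.93×0.077×0.486
        = 0.132838 + 0.345405 + 0.030475 + 0.034802 = 0.543520
The terms with sector-wide selloff present sum to 0.380207, so
  P(sector-wide selloff | price drop, large insider sale) = 0.380207 / 0.543520 ≈ 0.700

P(sector-wide selloff | price drop, large insider sale) ≈ 0.700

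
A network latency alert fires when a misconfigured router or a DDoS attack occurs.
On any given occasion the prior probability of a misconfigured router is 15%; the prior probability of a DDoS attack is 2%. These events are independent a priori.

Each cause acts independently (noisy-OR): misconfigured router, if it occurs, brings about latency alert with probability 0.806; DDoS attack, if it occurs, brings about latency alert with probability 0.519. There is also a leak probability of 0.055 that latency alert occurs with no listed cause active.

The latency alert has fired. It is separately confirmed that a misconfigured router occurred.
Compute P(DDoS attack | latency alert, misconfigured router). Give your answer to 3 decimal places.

P(DDoS attack | latency alert, misconfigured router) ≈ 0.022

Under noisy-OR, P(latency alert | causes) = 1 − (1−0.055)·∏(1−qᵢ) over the active causes.
P(latency alert | misconfigured router) = 0.81667·0.98 + 0.911818·0.02 = 0.800337 + 0.018236 = 0.818573
The DDoS attack-present share is 0.911818·0.02 = 0.018236.
P(DDoS attack | latency alert, misconfigured router) = 0.018236 / 0.818573 ≈ 0.022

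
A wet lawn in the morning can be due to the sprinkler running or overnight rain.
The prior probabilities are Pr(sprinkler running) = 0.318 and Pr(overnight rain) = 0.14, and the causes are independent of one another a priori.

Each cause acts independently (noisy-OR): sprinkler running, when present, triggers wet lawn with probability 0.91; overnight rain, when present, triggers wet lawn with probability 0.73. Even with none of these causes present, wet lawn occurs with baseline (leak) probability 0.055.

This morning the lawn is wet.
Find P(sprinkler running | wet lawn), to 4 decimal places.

Under noisy-OR, P(wet lawn | causes) = 1 − (1−0.055)·∏(1−qᵢ) over the active causes.
For the numerator, keep only sprinkler running=true terms: 0.250221 + 0.043498 = 0.293719
Normalizer over all consistent configurations: 0.055*0.682*0.86 + 0.74485*0.682*0.14 + 0.91495*0.318*0.86 + 0.977036*0.318*0.14 = 0.397096
P(sprinkler running | wet lawn) = 0.293719/0.397096 ≈ 0.7397

P(sprinkler running | wet lawn) ≈ 0.7397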